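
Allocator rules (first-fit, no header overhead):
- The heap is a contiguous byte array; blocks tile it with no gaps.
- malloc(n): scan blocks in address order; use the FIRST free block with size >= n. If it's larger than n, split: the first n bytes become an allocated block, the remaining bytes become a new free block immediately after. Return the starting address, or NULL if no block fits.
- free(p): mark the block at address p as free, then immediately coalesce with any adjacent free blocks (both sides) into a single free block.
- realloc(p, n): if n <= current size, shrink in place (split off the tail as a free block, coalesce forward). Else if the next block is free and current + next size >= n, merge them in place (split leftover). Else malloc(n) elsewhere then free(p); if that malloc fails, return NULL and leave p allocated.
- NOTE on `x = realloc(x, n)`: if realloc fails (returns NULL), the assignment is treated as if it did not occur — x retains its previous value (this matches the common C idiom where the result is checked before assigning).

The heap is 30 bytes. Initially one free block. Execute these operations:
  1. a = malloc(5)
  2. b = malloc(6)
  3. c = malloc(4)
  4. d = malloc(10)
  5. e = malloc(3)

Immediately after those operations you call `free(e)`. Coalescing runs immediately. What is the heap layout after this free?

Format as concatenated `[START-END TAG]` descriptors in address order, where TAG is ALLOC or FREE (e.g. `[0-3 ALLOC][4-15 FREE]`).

Answer: [0-4 ALLOC][5-10 ALLOC][11-14 ALLOC][15-24 ALLOC][25-29 FREE]

Derivation:
Op 1: a = malloc(5) -> a = 0; heap: [0-4 ALLOC][5-29 FREE]
Op 2: b = malloc(6) -> b = 5; heap: [0-4 ALLOC][5-10 ALLOC][11-29 FREE]
Op 3: c = malloc(4) -> c = 11; heap: [0-4 ALLOC][5-10 ALLOC][11-14 ALLOC][15-29 FREE]
Op 4: d = malloc(10) -> d = 15; heap: [0-4 ALLOC][5-10 ALLOC][11-14 ALLOC][15-24 ALLOC][25-29 FREE]
Op 5: e = malloc(3) -> e = 25; heap: [0-4 ALLOC][5-10 ALLOC][11-14 ALLOC][15-24 ALLOC][25-27 ALLOC][28-29 FREE]
free(e): e = 25 -> block [25-27 ALLOC]; mark free, coalesce with adjacent free neighbors -> [0-4 ALLOC][5-10 ALLOC][11-14 ALLOC][15-24 ALLOC][25-29 FREE]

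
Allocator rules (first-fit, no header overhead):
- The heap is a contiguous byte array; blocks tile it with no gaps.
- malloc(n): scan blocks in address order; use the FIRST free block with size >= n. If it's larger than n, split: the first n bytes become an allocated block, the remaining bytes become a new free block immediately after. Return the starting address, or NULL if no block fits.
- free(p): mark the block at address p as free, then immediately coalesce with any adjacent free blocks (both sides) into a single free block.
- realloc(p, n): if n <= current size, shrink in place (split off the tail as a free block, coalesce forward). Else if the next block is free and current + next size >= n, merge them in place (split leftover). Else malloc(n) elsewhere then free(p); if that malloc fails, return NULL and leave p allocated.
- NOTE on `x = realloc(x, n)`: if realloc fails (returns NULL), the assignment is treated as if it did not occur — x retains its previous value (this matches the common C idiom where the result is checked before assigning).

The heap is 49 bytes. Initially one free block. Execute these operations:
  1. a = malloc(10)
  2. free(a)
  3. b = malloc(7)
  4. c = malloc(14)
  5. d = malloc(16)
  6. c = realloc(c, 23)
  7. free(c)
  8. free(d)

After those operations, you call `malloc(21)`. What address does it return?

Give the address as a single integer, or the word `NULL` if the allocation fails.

Answer: 7

Derivation:
Op 1: a = malloc(10) -> a = 0; heap: [0-9 ALLOC][10-48 FREE]
Op 2: free(a) -> (freed a); heap: [0-48 FREE]
Op 3: b = malloc(7) -> b = 0; heap: [0-6 ALLOC][7-48 FREE]
Op 4: c = malloc(14) -> c = 7; heap: [0-6 ALLOC][7-20 ALLOC][21-48 FREE]
Op 5: d = malloc(16) -> d = 21; heap: [0-6 ALLOC][7-20 ALLOC][21-36 ALLOC][37-48 FREE]
Op 6: c = realloc(c, 23) -> NULL (c unchanged); heap: [0-6 ALLOC][7-20 ALLOC][21-36 ALLOC][37-48 FREE]
Op 7: free(c) -> (freed c); heap: [0-6 ALLOC][7-20 FREE][21-36 ALLOC][37-48 FREE]
Op 8: free(d) -> (freed d); heap: [0-6 ALLOC][7-48 FREE]
malloc(21): first-fit scan over [0-6 ALLOC][7-48 FREE] -> 7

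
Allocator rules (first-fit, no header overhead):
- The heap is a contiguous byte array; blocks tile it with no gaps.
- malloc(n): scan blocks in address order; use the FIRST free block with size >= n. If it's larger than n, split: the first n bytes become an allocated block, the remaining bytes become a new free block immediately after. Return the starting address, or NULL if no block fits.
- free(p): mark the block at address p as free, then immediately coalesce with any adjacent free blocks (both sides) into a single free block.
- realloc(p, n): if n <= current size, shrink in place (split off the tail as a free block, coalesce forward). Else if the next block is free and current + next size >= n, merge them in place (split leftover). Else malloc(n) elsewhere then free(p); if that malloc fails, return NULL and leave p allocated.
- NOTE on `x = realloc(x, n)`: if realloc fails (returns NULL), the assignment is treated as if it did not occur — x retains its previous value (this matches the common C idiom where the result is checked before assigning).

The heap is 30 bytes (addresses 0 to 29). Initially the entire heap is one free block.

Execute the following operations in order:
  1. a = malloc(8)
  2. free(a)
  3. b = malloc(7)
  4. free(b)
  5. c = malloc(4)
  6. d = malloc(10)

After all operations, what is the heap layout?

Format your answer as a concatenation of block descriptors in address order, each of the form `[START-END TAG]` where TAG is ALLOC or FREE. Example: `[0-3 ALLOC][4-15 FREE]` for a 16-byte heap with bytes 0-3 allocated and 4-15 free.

Op 1: a = malloc(8) -> a = 0; heap: [0-7 ALLOC][8-29 FREE]
Op 2: free(a) -> (freed a); heap: [0-29 FREE]
Op 3: b = malloc(7) -> b = 0; heap: [0-6 ALLOC][7-29 FREE]
Op 4: free(b) -> (freed b); heap: [0-29 FREE]
Op 5: c = malloc(4) -> c = 0; heap: [0-3 ALLOC][4-29 FREE]
Op 6: d = malloc(10) -> d = 4; heap: [0-3 ALLOC][4-13 ALLOC][14-29 FREE]

Answer: [0-3 ALLOC][4-13 ALLOC][14-29 FREE]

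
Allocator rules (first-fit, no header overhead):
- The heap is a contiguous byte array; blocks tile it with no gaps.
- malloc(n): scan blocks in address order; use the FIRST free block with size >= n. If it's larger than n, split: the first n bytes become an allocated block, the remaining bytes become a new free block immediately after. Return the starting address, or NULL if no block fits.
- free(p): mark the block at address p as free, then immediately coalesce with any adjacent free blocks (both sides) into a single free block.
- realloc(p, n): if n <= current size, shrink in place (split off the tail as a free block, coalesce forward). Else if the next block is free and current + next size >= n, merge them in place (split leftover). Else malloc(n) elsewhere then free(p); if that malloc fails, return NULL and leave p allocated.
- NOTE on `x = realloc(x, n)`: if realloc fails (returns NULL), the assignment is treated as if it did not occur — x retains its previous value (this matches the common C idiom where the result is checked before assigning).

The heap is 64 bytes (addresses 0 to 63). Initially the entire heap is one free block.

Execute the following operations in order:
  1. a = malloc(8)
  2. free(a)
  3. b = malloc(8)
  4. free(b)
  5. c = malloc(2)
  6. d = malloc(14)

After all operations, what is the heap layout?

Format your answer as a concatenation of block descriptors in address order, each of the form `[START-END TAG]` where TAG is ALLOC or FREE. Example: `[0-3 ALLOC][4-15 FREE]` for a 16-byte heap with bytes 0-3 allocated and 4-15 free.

Answer: [0-1 ALLOC][2-15 ALLOC][16-63 FREE]

Derivation:
Op 1: a = malloc(8) -> a = 0; heap: [0-7 ALLOC][8-63 FREE]
Op 2: free(a) -> (freed a); heap: [0-63 FREE]
Op 3: b = malloc(8) -> b = 0; heap: [0-7 ALLOC][8-63 FREE]
Op 4: free(b) -> (freed b); heap: [0-63 FREE]
Op 5: c = malloc(2) -> c = 0; heap: [0-1 ALLOC][2-63 FREE]
Op 6: d = malloc(14) -> d = 2; heap: [0-1 ALLOC][2-15 ALLOC][16-63 FREE]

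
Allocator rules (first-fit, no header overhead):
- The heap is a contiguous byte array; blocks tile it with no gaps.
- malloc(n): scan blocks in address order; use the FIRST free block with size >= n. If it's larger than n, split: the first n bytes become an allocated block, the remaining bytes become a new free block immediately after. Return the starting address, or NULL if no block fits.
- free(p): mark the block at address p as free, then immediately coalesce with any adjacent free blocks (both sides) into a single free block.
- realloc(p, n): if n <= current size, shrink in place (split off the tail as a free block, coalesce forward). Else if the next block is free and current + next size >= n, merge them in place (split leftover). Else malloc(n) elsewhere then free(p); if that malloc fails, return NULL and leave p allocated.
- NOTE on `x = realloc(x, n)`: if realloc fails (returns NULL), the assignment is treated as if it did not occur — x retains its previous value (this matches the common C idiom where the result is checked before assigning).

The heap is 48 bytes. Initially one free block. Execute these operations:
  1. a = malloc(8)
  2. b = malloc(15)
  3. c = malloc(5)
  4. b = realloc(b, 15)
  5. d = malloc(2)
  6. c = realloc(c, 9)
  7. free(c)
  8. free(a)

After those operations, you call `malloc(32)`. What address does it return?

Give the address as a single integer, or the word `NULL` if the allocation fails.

Op 1: a = malloc(8) -> a = 0; heap: [0-7 ALLOC][8-47 FREE]
Op 2: b = malloc(15) -> b = 8; heap: [0-7 ALLOC][8-22 ALLOC][23-47 FREE]
Op 3: c = malloc(5) -> c = 23; heap: [0-7 ALLOC][8-22 ALLOC][23-27 ALLOC][28-47 FREE]
Op 4: b = realloc(b, 15) -> b = 8; heap: [0-7 ALLOC][8-22 ALLOC][23-27 ALLOC][28-47 FREE]
Op 5: d = malloc(2) -> d = 28; heap: [0-7 ALLOC][8-22 ALLOC][23-27 ALLOC][28-29 ALLOC][30-47 FREE]
Op 6: c = realloc(c, 9) -> c = 30; heap: [0-7 ALLOC][8-22 ALLOC][23-27 FREE][28-29 ALLOC][30-38 ALLOC][39-47 FREE]
Op 7: free(c) -> (freed c); heap: [0-7 ALLOC][8-22 ALLOC][23-27 FREE][28-29 ALLOC][30-47 FREE]
Op 8: free(a) -> (freed a); heap: [0-7 FREE][8-22 ALLOC][23-27 FREE][28-29 ALLOC][30-47 FREE]
malloc(32): first-fit scan over [0-7 FREE][8-22 ALLOC][23-27 FREE][28-29 ALLOC][30-47 FREE] -> NULL

Answer: NULL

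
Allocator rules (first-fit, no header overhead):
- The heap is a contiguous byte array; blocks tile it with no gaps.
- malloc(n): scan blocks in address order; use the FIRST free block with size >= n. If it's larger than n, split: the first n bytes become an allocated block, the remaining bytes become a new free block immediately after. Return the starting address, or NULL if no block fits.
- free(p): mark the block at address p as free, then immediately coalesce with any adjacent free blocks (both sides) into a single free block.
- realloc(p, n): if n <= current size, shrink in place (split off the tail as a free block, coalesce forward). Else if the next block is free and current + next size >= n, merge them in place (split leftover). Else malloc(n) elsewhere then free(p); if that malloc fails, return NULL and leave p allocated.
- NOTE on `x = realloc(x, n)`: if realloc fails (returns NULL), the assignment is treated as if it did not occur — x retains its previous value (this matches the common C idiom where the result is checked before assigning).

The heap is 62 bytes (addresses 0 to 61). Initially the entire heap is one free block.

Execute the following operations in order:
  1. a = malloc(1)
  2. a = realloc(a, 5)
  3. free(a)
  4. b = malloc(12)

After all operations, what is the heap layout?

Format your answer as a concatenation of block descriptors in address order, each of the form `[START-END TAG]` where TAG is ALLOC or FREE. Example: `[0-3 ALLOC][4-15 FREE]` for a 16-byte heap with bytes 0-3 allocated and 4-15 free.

Op 1: a = malloc(1) -> a = 0; heap: [0-0 ALLOC][1-61 FREE]
Op 2: a = realloc(a, 5) -> a = 0; heap: [0-4 ALLOC][5-61 FREE]
Op 3: free(a) -> (freed a); heap: [0-61 FREE]
Op 4: b = malloc(12) -> b = 0; heap: [0-11 ALLOC][12-61 FREE]

Answer: [0-11 ALLOC][12-61 FREE]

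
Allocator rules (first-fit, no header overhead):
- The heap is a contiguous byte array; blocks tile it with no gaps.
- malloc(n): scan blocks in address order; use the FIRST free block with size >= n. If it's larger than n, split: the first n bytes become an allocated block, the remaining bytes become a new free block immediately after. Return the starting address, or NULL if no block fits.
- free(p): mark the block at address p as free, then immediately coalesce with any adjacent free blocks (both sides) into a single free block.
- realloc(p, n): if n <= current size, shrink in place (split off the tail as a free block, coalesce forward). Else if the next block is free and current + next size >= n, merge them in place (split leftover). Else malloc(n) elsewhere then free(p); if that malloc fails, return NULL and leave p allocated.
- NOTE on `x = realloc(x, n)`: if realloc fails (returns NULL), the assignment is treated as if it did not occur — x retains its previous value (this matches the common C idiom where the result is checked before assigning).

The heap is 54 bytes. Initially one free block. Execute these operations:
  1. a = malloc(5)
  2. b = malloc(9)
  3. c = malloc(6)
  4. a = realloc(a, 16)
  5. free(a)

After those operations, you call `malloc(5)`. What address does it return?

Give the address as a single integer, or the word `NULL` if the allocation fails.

Answer: 0

Derivation:
Op 1: a = malloc(5) -> a = 0; heap: [0-4 ALLOC][5-53 FREE]
Op 2: b = malloc(9) -> b = 5; heap: [0-4 ALLOC][5-13 ALLOC][14-53 FREE]
Op 3: c = malloc(6) -> c = 14; heap: [0-4 ALLOC][5-13 ALLOC][14-19 ALLOC][20-53 FREE]
Op 4: a = realloc(a, 16) -> a = 20; heap: [0-4 FREE][5-13 ALLOC][14-19 ALLOC][20-35 ALLOC][36-53 FREE]
Op 5: free(a) -> (freed a); heap: [0-4 FREE][5-13 ALLOC][14-19 ALLOC][20-53 FREE]
malloc(5): first-fit scan over [0-4 FREE][5-13 ALLOC][14-19 ALLOC][20-53 FREE] -> 0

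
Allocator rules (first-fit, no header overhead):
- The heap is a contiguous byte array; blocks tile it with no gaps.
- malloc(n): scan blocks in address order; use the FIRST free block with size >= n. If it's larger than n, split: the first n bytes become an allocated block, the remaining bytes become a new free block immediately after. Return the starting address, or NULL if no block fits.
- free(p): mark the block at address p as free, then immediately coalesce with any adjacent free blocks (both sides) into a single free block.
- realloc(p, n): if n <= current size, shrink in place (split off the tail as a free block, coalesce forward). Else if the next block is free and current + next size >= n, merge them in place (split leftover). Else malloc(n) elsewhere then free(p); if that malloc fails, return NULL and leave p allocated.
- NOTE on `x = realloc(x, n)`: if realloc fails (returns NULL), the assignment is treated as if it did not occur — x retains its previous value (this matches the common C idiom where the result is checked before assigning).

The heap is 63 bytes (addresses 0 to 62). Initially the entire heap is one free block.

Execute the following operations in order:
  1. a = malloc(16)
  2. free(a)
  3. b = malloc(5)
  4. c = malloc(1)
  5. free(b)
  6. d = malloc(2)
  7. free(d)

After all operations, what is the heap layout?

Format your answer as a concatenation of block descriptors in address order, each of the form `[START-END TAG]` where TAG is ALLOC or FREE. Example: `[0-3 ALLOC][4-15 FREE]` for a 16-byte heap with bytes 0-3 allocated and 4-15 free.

Answer: [0-4 FREE][5-5 ALLOC][6-62 FREE]

Derivation:
Op 1: a = malloc(16) -> a = 0; heap: [0-15 ALLOC][16-62 FREE]
Op 2: free(a) -> (freed a); heap: [0-62 FREE]
Op 3: b = malloc(5) -> b = 0; heap: [0-4 ALLOC][5-62 FREE]
Op 4: c = malloc(1) -> c = 5; heap: [0-4 ALLOC][5-5 ALLOC][6-62 FREE]
Op 5: free(b) -> (freed b); heap: [0-4 FREE][5-5 ALLOC][6-62 FREE]
Op 6: d = malloc(2) -> d = 0; heap: [0-1 ALLOC][2-4 FREE][5-5 ALLOC][6-62 FREE]
Op 7: free(d) -> (freed d); heap: [0-4 FREE][5-5 ALLOC][6-62 FREE]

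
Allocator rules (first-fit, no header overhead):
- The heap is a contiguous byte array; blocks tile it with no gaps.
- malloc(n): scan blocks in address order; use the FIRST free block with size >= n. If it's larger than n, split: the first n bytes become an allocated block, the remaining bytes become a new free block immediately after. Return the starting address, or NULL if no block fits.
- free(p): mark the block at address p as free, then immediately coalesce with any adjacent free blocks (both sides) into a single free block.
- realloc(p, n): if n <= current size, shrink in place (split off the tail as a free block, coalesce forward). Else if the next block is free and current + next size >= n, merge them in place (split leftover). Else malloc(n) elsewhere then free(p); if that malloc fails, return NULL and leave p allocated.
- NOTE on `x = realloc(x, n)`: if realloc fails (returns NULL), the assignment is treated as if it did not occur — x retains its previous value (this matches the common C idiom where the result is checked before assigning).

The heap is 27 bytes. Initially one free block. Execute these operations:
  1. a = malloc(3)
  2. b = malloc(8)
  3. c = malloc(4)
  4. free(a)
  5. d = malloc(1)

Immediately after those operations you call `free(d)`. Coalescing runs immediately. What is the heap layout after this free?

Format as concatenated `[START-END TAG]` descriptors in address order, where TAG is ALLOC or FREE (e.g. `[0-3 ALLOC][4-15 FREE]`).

Op 1: a = malloc(3) -> a = 0; heap: [0-2 ALLOC][3-26 FREE]
Op 2: b = malloc(8) -> b = 3; heap: [0-2 ALLOC][3-10 ALLOC][11-26 FREE]
Op 3: c = malloc(4) -> c = 11; heap: [0-2 ALLOC][3-10 ALLOC][11-14 ALLOC][15-26 FREE]
Op 4: free(a) -> (freed a); heap: [0-2 FREE][3-10 ALLOC][11-14 ALLOC][15-26 FREE]
Op 5: d = malloc(1) -> d = 0; heap: [0-0 ALLOC][1-2 FREE][3-10 ALLOC][11-14 ALLOC][15-26 FREE]
free(d): d = 0 -> block [0-0 ALLOC]; mark free, coalesce with adjacent free neighbors -> [0-2 FREE][3-10 ALLOC][11-14 ALLOC][15-26 FREE]

Answer: [0-2 FREE][3-10 ALLOC][11-14 ALLOC][15-26 FREE]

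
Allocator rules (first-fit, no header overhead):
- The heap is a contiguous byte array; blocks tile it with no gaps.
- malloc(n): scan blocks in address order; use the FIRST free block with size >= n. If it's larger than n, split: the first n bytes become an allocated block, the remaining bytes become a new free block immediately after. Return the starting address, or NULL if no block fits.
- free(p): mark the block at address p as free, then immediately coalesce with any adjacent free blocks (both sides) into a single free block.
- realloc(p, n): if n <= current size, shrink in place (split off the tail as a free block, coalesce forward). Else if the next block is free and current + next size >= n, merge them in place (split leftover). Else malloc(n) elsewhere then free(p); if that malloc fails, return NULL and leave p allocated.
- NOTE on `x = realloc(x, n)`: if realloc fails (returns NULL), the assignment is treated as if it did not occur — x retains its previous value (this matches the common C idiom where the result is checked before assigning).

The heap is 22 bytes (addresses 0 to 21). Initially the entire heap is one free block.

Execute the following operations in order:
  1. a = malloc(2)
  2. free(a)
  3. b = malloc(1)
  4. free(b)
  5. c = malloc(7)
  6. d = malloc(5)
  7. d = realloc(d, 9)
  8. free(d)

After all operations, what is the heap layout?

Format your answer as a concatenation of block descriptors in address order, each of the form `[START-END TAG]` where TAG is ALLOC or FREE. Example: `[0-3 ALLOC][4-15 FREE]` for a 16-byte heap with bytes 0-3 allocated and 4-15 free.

Op 1: a = malloc(2) -> a = 0; heap: [0-1 ALLOC][2-21 FREE]
Op 2: free(a) -> (freed a); heap: [0-21 FREE]
Op 3: b = malloc(1) -> b = 0; heap: [0-0 ALLOC][1-21 FREE]
Op 4: free(b) -> (freed b); heap: [0-21 FREE]
Op 5: c = malloc(7) -> c = 0; heap: [0-6 ALLOC][7-21 FREE]
Op 6: d = malloc(5) -> d = 7; heap: [0-6 ALLOC][7-11 ALLOC][12-21 FREE]
Op 7: d = realloc(d, 9) -> d = 7; heap: [0-6 ALLOC][7-15 ALLOC][16-21 FREE]
Op 8: free(d) -> (freed d); heap: [0-6 ALLOC][7-21 FREE]

Answer: [0-6 ALLOC][7-21 FREE]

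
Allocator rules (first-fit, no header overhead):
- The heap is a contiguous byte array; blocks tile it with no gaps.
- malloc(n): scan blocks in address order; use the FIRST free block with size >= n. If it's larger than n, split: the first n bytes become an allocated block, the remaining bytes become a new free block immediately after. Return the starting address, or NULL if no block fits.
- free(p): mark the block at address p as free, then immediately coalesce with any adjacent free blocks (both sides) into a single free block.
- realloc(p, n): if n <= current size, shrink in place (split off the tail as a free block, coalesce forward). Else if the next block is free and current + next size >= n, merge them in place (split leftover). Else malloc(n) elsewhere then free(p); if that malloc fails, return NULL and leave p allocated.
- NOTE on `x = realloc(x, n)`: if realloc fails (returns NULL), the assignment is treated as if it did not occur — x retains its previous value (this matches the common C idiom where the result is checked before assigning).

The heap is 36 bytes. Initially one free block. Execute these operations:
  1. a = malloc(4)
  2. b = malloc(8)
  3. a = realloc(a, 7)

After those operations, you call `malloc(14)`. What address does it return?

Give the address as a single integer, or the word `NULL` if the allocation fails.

Answer: 19

Derivation:
Op 1: a = malloc(4) -> a = 0; heap: [0-3 ALLOC][4-35 FREE]
Op 2: b = malloc(8) -> b = 4; heap: [0-3 ALLOC][4-11 ALLOC][12-35 FREE]
Op 3: a = realloc(a, 7) -> a = 12; heap: [0-3 FREE][4-11 ALLOC][12-18 ALLOC][19-35 FREE]
malloc(14): first-fit scan over [0-3 FREE][4-11 ALLOC][12-18 ALLOC][19-35 FREE] -> 19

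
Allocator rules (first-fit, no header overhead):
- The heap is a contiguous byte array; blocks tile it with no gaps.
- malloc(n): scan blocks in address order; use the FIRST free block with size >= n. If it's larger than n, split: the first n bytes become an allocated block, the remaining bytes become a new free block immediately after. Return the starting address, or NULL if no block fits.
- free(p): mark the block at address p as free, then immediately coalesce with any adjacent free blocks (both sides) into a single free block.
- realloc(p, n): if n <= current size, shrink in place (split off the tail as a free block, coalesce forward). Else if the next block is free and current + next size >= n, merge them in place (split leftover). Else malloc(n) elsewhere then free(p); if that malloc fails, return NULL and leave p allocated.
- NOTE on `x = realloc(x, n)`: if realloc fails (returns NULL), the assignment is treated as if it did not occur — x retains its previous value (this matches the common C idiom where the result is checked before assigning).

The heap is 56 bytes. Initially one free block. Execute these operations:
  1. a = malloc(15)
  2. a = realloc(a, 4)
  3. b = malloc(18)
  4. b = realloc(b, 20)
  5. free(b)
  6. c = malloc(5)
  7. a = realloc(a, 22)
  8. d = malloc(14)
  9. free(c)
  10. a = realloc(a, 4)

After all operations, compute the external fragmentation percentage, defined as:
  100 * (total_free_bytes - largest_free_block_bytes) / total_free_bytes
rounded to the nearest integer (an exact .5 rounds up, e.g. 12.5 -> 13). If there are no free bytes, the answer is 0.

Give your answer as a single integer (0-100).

Answer: 53

Derivation:
Op 1: a = malloc(15) -> a = 0; heap: [0-14 ALLOC][15-55 FREE]
Op 2: a = realloc(a, 4) -> a = 0; heap: [0-3 ALLOC][4-55 FREE]
Op 3: b = malloc(18) -> b = 4; heap: [0-3 ALLOC][4-21 ALLOC][22-55 FREE]
Op 4: b = realloc(b, 20) -> b = 4; heap: [0-3 ALLOC][4-23 ALLOC][24-55 FREE]
Op 5: free(b) -> (freed b); heap: [0-3 ALLOC][4-55 FREE]
Op 6: c = malloc(5) -> c = 4; heap: [0-3 ALLOC][4-8 ALLOC][9-55 FREE]
Op 7: a = realloc(a, 22) -> a = 9; heap: [0-3 FREE][4-8 ALLOC][9-30 ALLOC][31-55 FREE]
Op 8: d = malloc(14) -> d = 31; heap: [0-3 FREE][4-8 ALLOC][9-30 ALLOC][31-44 ALLOC][45-55 FREE]
Op 9: free(c) -> (freed c); heap: [0-8 FREE][9-30 ALLOC][31-44 ALLOC][45-55 FREE]
Op 10: a = realloc(a, 4) -> a = 9; heap: [0-8 FREE][9-12 ALLOC][13-30 FREE][31-44 ALLOC][45-55 FREE]
Free blocks: [9 18 11] total_free=38 largest=18 -> 100*(38-18)/38 = 2000/38 ≈ 52.632 -> rounds to 53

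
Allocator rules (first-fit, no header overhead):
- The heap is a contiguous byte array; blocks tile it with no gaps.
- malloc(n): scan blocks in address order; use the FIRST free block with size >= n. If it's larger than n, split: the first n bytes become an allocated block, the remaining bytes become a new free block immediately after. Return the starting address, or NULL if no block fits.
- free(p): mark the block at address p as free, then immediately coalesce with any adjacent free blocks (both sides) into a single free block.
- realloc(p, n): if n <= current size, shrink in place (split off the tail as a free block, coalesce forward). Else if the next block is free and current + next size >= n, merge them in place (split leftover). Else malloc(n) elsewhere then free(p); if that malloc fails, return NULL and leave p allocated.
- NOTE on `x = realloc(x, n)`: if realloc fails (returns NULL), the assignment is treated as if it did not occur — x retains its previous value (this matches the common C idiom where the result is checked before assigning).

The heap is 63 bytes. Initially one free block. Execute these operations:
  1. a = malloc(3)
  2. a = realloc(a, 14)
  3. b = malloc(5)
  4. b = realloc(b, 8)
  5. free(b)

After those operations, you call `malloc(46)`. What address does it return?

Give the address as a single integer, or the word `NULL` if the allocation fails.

Op 1: a = malloc(3) -> a = 0; heap: [0-2 ALLOC][3-62 FREE]
Op 2: a = realloc(a, 14) -> a = 0; heap: [0-13 ALLOC][14-62 FREE]
Op 3: b = malloc(5) -> b = 14; heap: [0-13 ALLOC][14-18 ALLOC][19-62 FREE]
Op 4: b = realloc(b, 8) -> b = 14; heap: [0-13 ALLOC][14-21 ALLOC][22-62 FREE]
Op 5: free(b) -> (freed b); heap: [0-13 ALLOC][14-62 FREE]
malloc(46): first-fit scan over [0-13 ALLOC][14-62 FREE] -> 14

Answer: 14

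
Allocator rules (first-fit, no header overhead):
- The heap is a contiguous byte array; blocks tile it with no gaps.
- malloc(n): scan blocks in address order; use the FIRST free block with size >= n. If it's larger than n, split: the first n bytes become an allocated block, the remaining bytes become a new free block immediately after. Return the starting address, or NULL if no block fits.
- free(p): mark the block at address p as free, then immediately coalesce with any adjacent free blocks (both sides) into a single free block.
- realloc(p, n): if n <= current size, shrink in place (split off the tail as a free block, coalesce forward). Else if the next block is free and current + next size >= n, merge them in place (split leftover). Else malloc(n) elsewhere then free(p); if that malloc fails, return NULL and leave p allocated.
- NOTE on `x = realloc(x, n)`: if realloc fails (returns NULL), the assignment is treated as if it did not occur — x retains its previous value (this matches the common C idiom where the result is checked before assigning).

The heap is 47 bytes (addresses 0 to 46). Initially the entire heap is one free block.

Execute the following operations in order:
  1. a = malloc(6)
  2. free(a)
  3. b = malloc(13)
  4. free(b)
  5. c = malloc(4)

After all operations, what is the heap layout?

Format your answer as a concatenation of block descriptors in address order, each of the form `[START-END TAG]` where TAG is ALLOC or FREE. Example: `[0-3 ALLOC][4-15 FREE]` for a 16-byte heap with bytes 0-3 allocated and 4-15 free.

Op 1: a = malloc(6) -> a = 0; heap: [0-5 ALLOC][6-46 FREE]
Op 2: free(a) -> (freed a); heap: [0-46 FREE]
Op 3: b = malloc(13) -> b = 0; heap: [0-12 ALLOC][13-46 FREE]
Op 4: free(b) -> (freed b); heap: [0-46 FREE]
Op 5: c = malloc(4) -> c = 0; heap: [0-3 ALLOC][4-46 FREE]

Answer: [0-3 ALLOC][4-46 FREE]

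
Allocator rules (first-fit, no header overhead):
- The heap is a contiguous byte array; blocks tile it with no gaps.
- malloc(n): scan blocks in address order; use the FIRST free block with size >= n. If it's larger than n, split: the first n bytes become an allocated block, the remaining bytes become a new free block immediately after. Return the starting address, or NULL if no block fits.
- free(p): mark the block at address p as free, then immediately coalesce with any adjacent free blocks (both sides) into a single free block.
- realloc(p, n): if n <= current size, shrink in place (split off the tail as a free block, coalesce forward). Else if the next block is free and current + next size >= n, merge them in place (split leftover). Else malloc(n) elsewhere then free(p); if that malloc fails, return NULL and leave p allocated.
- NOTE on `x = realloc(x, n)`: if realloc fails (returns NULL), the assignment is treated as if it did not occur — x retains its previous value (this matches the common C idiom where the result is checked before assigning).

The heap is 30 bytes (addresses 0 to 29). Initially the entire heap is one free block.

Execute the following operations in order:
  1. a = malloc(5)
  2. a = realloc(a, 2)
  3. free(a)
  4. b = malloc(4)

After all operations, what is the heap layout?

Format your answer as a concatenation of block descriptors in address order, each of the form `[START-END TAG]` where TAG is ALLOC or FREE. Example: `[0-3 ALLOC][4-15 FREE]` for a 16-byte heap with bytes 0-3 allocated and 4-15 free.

Op 1: a = malloc(5) -> a = 0; heap: [0-4 ALLOC][5-29 FREE]
Op 2: a = realloc(a, 2) -> a = 0; heap: [0-1 ALLOC][2-29 FREE]
Op 3: free(a) -> (freed a); heap: [0-29 FREE]
Op 4: b = malloc(4) -> b = 0; heap: [0-3 ALLOC][4-29 FREE]

Answer: [0-3 ALLOC][4-29 FREE]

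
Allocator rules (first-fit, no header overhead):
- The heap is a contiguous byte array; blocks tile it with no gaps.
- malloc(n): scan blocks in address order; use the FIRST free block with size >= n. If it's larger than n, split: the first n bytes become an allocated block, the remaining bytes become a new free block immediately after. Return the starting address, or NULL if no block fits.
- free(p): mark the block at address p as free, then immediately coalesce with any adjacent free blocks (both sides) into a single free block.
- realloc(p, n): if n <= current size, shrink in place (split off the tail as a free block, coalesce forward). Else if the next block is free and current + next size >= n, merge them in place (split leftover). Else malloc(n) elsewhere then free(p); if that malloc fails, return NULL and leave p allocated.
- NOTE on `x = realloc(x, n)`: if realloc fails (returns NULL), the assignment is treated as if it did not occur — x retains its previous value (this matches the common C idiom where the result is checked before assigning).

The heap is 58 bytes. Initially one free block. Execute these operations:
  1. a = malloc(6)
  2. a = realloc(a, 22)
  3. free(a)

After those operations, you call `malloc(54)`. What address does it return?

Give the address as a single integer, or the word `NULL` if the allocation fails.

Answer: 0

Derivation:
Op 1: a = malloc(6) -> a = 0; heap: [0-5 ALLOC][6-57 FREE]
Op 2: a = realloc(a, 22) -> a = 0; heap: [0-21 ALLOC][22-57 FREE]
Op 3: free(a) -> (freed a); heap: [0-57 FREE]
malloc(54): first-fit scan over [0-57 FREE] -> 0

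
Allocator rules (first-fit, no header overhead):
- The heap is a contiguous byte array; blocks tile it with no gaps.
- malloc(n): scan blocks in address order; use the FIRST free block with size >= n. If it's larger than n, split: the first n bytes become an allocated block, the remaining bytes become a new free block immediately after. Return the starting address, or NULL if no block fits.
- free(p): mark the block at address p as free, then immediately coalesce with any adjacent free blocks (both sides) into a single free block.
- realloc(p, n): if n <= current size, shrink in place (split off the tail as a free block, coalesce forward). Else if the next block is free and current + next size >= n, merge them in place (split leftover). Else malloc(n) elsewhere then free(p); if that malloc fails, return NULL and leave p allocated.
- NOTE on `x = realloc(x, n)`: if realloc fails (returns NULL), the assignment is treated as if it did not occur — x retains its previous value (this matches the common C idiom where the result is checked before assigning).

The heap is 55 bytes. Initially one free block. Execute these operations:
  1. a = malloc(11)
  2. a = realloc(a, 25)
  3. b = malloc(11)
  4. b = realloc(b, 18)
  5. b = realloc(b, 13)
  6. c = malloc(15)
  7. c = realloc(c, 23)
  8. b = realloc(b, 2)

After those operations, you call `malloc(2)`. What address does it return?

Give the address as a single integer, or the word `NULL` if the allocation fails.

Answer: 27

Derivation:
Op 1: a = malloc(11) -> a = 0; heap: [0-10 ALLOC][11-54 FREE]
Op 2: a = realloc(a, 25) -> a = 0; heap: [0-24 ALLOC][25-54 FREE]
Op 3: b = malloc(11) -> b = 25; heap: [0-24 ALLOC][25-35 ALLOC][36-54 FREE]
Op 4: b = realloc(b, 18) -> b = 25; heap: [0-24 ALLOC][25-42 ALLOC][43-54 FREE]
Op 5: b = realloc(b, 13) -> b = 25; heap: [0-24 ALLOC][25-37 ALLOC][38-54 FREE]
Op 6: c = malloc(15) -> c = 38; heap: [0-24 ALLOC][25-37 ALLOC][38-52 ALLOC][53-54 FREE]
Op 7: c = realloc(c, 23) -> NULL (c unchanged); heap: [0-24 ALLOC][25-37 ALLOC][38-52 ALLOC][53-54 FREE]
Op 8: b = realloc(b, 2) -> b = 25; heap: [0-24 ALLOC][25-26 ALLOC][27-37 FREE][38-52 ALLOC][53-54 FREE]
malloc(2): first-fit scan over [0-24 ALLOC][25-26 ALLOC][27-37 FREE][38-52 ALLOC][53-54 FREE] -> 27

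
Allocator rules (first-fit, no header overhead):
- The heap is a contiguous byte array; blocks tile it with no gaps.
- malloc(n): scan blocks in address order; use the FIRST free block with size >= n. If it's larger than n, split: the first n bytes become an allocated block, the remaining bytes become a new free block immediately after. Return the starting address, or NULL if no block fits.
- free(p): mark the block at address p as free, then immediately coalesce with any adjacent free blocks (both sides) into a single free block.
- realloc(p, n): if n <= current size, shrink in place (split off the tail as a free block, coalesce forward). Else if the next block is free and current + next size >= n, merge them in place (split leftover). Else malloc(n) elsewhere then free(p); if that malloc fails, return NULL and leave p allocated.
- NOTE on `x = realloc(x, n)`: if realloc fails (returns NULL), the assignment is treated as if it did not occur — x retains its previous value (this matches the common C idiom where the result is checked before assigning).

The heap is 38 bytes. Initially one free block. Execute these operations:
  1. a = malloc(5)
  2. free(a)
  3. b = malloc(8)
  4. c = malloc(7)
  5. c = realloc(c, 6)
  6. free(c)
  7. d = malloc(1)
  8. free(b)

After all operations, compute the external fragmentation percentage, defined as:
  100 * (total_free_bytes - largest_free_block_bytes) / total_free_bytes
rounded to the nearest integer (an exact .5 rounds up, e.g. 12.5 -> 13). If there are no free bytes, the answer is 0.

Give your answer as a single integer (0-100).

Answer: 22

Derivation:
Op 1: a = malloc(5) -> a = 0; heap: [0-4 ALLOC][5-37 FREE]
Op 2: free(a) -> (freed a); heap: [0-37 FREE]
Op 3: b = malloc(8) -> b = 0; heap: [0-7 ALLOC][8-37 FREE]
Op 4: c = malloc(7) -> c = 8; heap: [0-7 ALLOC][8-14 ALLOC][15-37 FREE]
Op 5: c = realloc(c, 6) -> c = 8; heap: [0-7 ALLOC][8-13 ALLOC][14-37 FREE]
Op 6: free(c) -> (freed c); heap: [0-7 ALLOC][8-37 FREE]
Op 7: d = malloc(1) -> d = 8; heap: [0-7 ALLOC][8-8 ALLOC][9-37 FREE]
Op 8: free(b) -> (freed b); heap: [0-7 FREE][8-8 ALLOC][9-37 FREE]
Free blocks: [8 29] total_free=37 largest=29 -> 100*(37-29)/37 = 800/37 ≈ 21.622 -> rounds to 22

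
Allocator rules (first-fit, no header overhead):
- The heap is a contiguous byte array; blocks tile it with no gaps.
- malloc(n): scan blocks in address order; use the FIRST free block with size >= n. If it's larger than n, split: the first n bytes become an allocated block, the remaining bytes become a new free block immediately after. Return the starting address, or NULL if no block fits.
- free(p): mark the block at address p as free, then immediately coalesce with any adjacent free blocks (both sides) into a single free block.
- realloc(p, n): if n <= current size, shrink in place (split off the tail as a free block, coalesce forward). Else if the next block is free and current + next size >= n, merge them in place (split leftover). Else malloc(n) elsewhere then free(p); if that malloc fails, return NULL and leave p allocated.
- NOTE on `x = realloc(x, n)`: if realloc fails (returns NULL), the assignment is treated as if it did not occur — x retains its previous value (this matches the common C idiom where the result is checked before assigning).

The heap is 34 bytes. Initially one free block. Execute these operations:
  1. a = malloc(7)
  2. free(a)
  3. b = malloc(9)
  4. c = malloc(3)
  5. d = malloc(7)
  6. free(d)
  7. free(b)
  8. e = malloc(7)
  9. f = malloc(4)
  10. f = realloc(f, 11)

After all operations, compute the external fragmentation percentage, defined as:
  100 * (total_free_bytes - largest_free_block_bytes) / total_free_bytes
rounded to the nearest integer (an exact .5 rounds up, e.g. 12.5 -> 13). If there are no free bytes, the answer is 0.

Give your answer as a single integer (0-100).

Answer: 15

Derivation:
Op 1: a = malloc(7) -> a = 0; heap: [0-6 ALLOC][7-33 FREE]
Op 2: free(a) -> (freed a); heap: [0-33 FREE]
Op 3: b = malloc(9) -> b = 0; heap: [0-8 ALLOC][9-33 FREE]
Op 4: c = malloc(3) -> c = 9; heap: [0-8 ALLOC][9-11 ALLOC][12-33 FREE]
Op 5: d = malloc(7) -> d = 12; heap: [0-8 ALLOC][9-11 ALLOC][12-18 ALLOC][19-33 FREE]
Op 6: free(d) -> (freed d); heap: [0-8 ALLOC][9-11 ALLOC][12-33 FREE]
Op 7: free(b) -> (freed b); heap: [0-8 FREE][9-11 ALLOC][12-33 FREE]
Op 8: e = malloc(7) -> e = 0; heap: [0-6 ALLOC][7-8 FREE][9-11 ALLOC][12-33 FREE]
Op 9: f = malloc(4) -> f = 12; heap: [0-6 ALLOC][7-8 FREE][9-11 ALLOC][12-15 ALLOC][16-33 FREE]
Op 10: f = realloc(f, 11) -> f = 12; heap: [0-6 ALLOC][7-8 FREE][9-11 ALLOC][12-22 ALLOC][23-33 FREE]
Free blocks: [2 11] total_free=13 largest=11 -> 100*(13-11)/13 = 200/13 ≈ 15.385 -> rounds to 15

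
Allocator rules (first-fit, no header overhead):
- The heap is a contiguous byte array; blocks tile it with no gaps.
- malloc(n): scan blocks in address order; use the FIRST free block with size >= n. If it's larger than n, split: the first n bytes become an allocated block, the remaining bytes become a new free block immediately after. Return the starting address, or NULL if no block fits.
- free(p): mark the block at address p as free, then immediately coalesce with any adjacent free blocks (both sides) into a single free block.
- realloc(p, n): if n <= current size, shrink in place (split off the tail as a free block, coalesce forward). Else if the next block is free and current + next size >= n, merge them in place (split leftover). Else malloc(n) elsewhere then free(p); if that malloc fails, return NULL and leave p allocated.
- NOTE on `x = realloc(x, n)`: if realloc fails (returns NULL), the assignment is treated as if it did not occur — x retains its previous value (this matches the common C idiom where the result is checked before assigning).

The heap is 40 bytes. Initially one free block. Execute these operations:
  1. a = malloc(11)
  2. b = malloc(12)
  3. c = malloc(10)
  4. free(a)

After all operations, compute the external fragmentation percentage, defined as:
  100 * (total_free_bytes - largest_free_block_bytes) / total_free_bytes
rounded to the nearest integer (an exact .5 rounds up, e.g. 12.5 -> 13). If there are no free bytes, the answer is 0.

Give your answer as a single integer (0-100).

Op 1: a = malloc(11) -> a = 0; heap: [0-10 ALLOC][11-39 FREE]
Op 2: b = malloc(12) -> b = 11; heap: [0-10 ALLOC][11-22 ALLOC][23-39 FREE]
Op 3: c = malloc(10) -> c = 23; heap: [0-10 ALLOC][11-22 ALLOC][23-32 ALLOC][33-39 FREE]
Op 4: free(a) -> (freed a); heap: [0-10 FREE][11-22 ALLOC][23-32 ALLOC][33-39 FREE]
Free blocks: [11 7] total_free=18 largest=11 -> 100*(18-11)/18 = 700/18 ≈ 38.889 -> rounds to 39

Answer: 39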